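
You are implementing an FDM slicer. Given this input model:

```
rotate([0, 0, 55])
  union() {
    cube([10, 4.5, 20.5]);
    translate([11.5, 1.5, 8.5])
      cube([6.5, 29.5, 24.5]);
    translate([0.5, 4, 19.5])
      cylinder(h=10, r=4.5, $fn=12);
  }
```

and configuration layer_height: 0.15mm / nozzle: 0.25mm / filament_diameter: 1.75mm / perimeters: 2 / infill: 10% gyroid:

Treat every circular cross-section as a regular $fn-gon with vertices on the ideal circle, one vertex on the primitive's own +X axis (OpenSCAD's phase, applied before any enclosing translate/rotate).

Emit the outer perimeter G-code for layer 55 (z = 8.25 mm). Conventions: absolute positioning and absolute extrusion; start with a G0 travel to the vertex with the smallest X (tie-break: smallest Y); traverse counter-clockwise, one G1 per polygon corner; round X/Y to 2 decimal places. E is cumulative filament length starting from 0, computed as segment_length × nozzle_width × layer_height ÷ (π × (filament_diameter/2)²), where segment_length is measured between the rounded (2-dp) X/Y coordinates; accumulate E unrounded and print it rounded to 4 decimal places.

At z = 8.25 mm: the 10×4.5 cube contributes its full rectangle; the cube at (11.5, 1.5) does not reach this height (z outside [8.5, 33]); the cylinder at (0.5, 4) does not reach this height (z outside [19.5, 29.5]); Taking the union: only the 10×4.5 cube is present, so the union is just that shape — 1 connected region; (rotated 55° about Z; rotation is an isometry so areas/perimeters/island counts are preserved). The outline is a single polygon with 4 vertices. Extrusion per mm of travel: 0.25 × 0.15 / (π × 0.875²) = 0.015591. Accumulating E over each segment gives final E = 0.4522.

G0 X-3.69 Y2.58 Z8.25
G1 X0.00 Y0.00 E0.0702
G1 X5.74 Y8.19 E0.2261
G1 X2.05 Y10.77 E0.2963
G1 X-3.69 Y2.58 E0.4522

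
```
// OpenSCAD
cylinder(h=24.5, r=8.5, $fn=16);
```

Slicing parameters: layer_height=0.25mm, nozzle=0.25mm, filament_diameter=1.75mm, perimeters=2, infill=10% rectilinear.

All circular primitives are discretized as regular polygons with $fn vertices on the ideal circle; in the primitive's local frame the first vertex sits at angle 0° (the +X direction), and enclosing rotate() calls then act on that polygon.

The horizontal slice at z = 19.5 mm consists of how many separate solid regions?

At z = 19.5 mm: the cylinder: section is a regular 16-gon, circumradius r=8.5. The result has 1 disconnected region.

1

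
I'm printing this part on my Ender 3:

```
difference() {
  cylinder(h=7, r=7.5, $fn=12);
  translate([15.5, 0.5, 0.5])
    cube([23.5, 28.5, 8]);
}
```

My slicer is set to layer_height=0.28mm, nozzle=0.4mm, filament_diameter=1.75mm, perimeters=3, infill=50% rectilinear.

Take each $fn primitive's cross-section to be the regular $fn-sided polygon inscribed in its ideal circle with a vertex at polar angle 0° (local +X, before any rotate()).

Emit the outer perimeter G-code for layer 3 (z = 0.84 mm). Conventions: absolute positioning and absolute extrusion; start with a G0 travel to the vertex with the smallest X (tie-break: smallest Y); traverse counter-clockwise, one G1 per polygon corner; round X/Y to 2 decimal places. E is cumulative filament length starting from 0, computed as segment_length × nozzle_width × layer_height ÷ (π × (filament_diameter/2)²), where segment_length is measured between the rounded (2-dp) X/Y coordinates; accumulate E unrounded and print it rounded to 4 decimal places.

G0 X-7.50 Y0.00 Z0.84
G1 X-6.50 Y-3.75 E0.1807
G1 X-3.75 Y-6.50 E0.3618
G1 X0.00 Y-7.50 E0.5425
G1 X3.75 Y-6.50 E0.7232
G1 X6.50 Y-3.75 E0.9043
G1 X7.50 Y0.00 E1.0851
G1 X6.50 Y3.75 E1.2658
G1 X3.75 Y6.50 E1.4469
G1 X0.00 Y7.50 E1.6276
G1 X-3.75 Y6.50 E1.8083
G1 X-6.50 Y3.75 E1.9894
G1 X-7.50 Y0.00 E2.1701

At z = 0.84 mm: the r=7.5 cylinder contributes a regular 12-gon of circumradius 7.5; the 23.5×28.5 cube at (15.5, 0.5) contributes its full rectangle; After the difference (first − rest): starting from the r=7.5 cylinder, the 23.5×28.5 cube at (15.5, 0.5) misses the remaining region (no effect) — 1 connected region. The outline is a single polygon with 12 vertices. Extrusion per mm of travel: 0.4 × 0.28 / (π × 0.875²) = 0.046564. Accumulating E over each segment gives final E = 2.1701.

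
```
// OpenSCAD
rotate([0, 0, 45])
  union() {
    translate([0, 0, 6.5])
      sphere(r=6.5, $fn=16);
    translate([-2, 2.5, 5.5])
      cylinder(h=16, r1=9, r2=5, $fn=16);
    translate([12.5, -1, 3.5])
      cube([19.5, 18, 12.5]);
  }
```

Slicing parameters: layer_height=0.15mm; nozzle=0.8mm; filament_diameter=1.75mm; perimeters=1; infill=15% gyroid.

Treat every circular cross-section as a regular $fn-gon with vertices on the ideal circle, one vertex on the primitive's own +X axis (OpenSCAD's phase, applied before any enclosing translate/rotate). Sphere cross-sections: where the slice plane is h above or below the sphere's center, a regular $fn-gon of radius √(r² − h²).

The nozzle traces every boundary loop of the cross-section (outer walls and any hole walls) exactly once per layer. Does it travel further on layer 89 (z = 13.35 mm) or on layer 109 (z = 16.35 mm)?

Layer 89 (z = 13.35): the sphere is absent (|z−center|=6.850 > r=6.5); the cone at (-2, 2.5): at t=0.491 of its height the radius interpolates to r₁+(r₂−r₁)t = 7.037, giving a regular 16-gon of that circumradius (perimeter = 2·16·7.037·sin(180°/16) = 43.93 mm); the cube at (12.5, -1) is present — its section is the full 19.5×18 rectangle (perimeter 75.00 mm); Combining (union): the 2 present regions are separate (no shared area or edge), so areas and boundary lengths simply add and each stays a separate island — boundary = 118.93 mm; (rotated 45° about Z; rotation is an isometry so areas/perimeters/island counts are preserved). So its perimeter = 118.93 mm. Layer 109 (z = 16.35): the sphere does not reach this height (|z−center|=9.850 > r=6.5); the cone at (-2, 2.5) (r1=9→r2=5) has section circumradius 6.287 here — a regular 16-gon (perimeter = 2·16·6.287·sin(180°/16) = 39.25 mm); the cube at (12.5, -1) does not reach this height (z outside [3.5, 16]); Taking the union: only the cone at (-2, 2.5) is present, so the union is just that shape — boundary = 39.25 mm; (rotated 45° about Z; rotation is an isometry so areas/perimeters/island counts are preserved). So its perimeter = 39.25 mm. Layer 89 is larger (118.93 vs 39.25 mm).

layer 89 (z = 13.35 mm)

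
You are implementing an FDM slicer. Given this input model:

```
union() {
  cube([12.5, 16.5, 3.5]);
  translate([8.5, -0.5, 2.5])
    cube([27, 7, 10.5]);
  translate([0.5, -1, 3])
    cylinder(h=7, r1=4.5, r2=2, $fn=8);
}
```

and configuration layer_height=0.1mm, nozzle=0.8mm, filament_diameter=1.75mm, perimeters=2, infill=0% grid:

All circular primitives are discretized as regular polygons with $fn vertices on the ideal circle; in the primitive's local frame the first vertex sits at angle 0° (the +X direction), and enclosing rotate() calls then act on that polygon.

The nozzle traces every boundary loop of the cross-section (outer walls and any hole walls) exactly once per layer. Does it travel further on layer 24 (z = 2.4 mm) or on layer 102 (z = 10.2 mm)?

layer 102 (z = 10.2 mm)

Layer 24 (z = 2.4): the cube (footprint 12.5×16.5) is included at this height (perimeter 58.00 mm); the cube at (8.5, -0.5) is not intersected at this z (z outside [2.5, 13]); the cone at (0.5, -1) is absent (z outside [3, 10]); Combining (union): only the 12.5×16.5 cube is present, so the union is just that shape — boundary = 58.00 mm. So its perimeter = 58.00 mm. Layer 102 (z = 10.2): the cube is absent (z outside [0, 3.5]); the 27×7 cube at (8.5, -0.5) contributes its full rectangle (perimeter 68.00 mm); the cone at (0.5, -1) is not intersected at this z (z outside [3, 10]); Taking the union: only the 27×7 cube at (8.5, -0.5) is present, so the union is just that shape — boundary = 68.00 mm. So its perimeter = 68.00 mm. Layer 102 is larger (68.00 vs 58.00 mm).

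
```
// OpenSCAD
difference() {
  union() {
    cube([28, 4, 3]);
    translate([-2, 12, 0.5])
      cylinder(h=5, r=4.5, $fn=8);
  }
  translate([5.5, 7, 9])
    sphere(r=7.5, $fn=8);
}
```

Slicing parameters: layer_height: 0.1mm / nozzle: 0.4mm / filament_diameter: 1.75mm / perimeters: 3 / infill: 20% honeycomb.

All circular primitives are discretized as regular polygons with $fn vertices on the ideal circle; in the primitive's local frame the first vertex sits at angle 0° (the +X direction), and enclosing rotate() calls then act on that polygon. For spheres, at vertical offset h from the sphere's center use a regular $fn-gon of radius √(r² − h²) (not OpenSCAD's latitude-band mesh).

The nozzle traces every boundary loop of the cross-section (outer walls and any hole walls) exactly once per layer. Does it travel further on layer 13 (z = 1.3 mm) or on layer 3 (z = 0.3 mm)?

Layer 13 (z = 1.3): the cube is present — its section is the full 28×4 rectangle (perimeter 64.00 mm); the r=4.5 cylinder at (-2, 12) gives a regular 8-gon of circumradius 4.5 (constant along its height) (perimeter = 2·8·4.500·sin(180°/8) = 27.55 mm); Combining (union): the 2 present regions are separate (no shared area or edge), so areas and boundary lengths simply add and each stays a separate island — boundary = 91.55 mm; the sphere at (5.5, 7) is absent (|z−center|=7.700 > r=7.5); Subtracting the remaining from the first: none of the subtracted shapes is present at this height, so the result so far is unchanged — boundary = 91.55 mm. So its perimeter = 91.55 mm. Layer 3 (z = 0.3): the 28×4 cube contributes its full rectangle (perimeter 64.00 mm); the cylinder at (-2, 12) is absent (z outside [0.5, 5.5]); Merging all regions: only the 28×4 cube is present, so the union is just that shape — boundary = 64.00 mm; the sphere at (5.5, 7) is absent (|z−center|=8.700 > r=7.5); After the difference (first − rest): none of the subtracted shapes is present at this height, so the result so far is unchanged — boundary = 64.00 mm. So its perimeter = 64.00 mm. Layer 13 is larger (91.55 vs 64.00 mm).

layer 13 (z = 1.3 mm)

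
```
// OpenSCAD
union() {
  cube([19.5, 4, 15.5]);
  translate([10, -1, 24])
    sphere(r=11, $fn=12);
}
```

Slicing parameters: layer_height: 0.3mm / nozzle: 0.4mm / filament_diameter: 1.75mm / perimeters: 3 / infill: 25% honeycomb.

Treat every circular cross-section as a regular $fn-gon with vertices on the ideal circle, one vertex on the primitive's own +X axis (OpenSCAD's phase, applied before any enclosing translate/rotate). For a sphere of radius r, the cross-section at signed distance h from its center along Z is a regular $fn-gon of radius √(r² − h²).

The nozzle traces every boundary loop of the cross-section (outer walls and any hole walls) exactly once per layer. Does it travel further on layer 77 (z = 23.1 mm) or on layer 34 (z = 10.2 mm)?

Layer 77 (z = 23.1): the cube is absent (z outside [0, 15.5]); the r=11 sphere at (10, -1) slices to a regular 12-gon of circumradius 10.963 (√(r²−h²) with h=0.9 from center) (perimeter = 2·12·10.963·sin(180°/12) = 68.10 mm); Combining (union): only the r=11 sphere at (10, -1) is present, so the union is just that shape — boundary = 68.10 mm. So its perimeter = 68.10 mm. Layer 34 (z = 10.2): the cube (footprint 19.5×4) is included at this height (perimeter 47.00 mm); the sphere at (10, -1) does not reach this height (|z−center|=13.800 > r=11); Combining (union): only the 19.5×4 cube is present, so the union is just that shape — boundary = 47.00 mm. So its perimeter = 47.00 mm. Layer 77 is larger (68.10 vs 47.00 mm).

layer 77 (z = 23.1 mm)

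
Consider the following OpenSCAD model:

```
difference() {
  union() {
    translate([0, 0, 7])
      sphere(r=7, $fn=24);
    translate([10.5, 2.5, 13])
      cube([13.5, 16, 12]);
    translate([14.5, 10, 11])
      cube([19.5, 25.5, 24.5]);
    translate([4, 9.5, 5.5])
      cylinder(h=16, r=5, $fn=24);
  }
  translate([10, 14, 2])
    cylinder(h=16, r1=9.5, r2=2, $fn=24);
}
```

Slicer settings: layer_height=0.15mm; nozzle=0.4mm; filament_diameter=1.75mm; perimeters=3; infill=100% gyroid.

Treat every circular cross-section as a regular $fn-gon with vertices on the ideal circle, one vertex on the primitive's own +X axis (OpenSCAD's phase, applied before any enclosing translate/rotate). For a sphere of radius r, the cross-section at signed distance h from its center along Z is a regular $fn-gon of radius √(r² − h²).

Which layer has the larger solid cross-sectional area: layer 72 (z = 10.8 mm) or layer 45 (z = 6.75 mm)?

layer 45 (z = 6.75 mm)

Layer 72 (z = 10.8): the r=7 sphere slices to a regular 24-gon of circumradius 5.879 (√(r²−h²) with h=3.8 from center) (area = (24/2)·5.879²·sin(360°/24) = 107.34 mm²); the cube at (10.5, 2.5) is not intersected at this z (z outside [13, 25]); the cube at (14.5, 10) does not reach this height (z outside [11, 35.5]); the r=5 cylinder at (4, 9.5) contributes a regular 24-gon of circumradius 5 (area = (24/2)·5.000²·sin(360°/24) = 77.65 mm²); Merging all regions: the regions partially overlap — summed areas 184.98 mm² minus the doubly-counted overlap 1.10 mm² gives 183.88 mm² — area = 183.88 mm²; the cone at (10, 14) (r1=9.5→r2=2) has section circumradius 5.375 here — a regular 24-gon (area = (24/2)·5.375²·sin(360°/24) = 89.73 mm²); After the difference (first − rest): starting from the result so far (183.88 mm²), the cone at (10, 14) partially overlaps it — only the 13.70 mm² overlap (of its 89.73 mm²) is removed, clipping the outline — area = 170.18 mm². So its area = 170.18 mm². Layer 45 (z = 6.75): the sphere: section is a regular 24-gon, circumradius = √(r²−h²) = √(7²−0.25²) = 6.996 (area = (24/2)·6.996²·sin(360°/24) = 151.99 mm²); the cube at (10.5, 2.5) is not intersected at this z (z outside [13, 25]); the cube at (14.5, 10) is absent (z outside [11, 35.5]); the cylinder at (4, 9.5): section is a regular 24-gon, circumradius r=5 (area = (24/2)·5.000²·sin(360°/24) = 77.65 mm²); Combining (union): the regions partially overlap — summed areas 229.64 mm² minus the doubly-counted overlap 6.47 mm² gives 223.17 mm² — area = 223.17 mm²; the cone at (10, 14): at t=0.297 of its height the radius interpolates to r₁+(r₂−r₁)t = 7.273, giving a regular 24-gon of that circumradius (area = (24/2)·7.273²·sin(360°/24) = 164.31 mm²); After the difference (first − rest): starting from the result so far (223.17 mm²), the cone at (10, 14) partially overlaps it — only the 30.62 mm² overlap (of its 164.31 mm²) is removed, clipping the outline — area = 192.55 mm². So its area = 192.55 mm². Layer 45 is larger (192.55 vs 170.18 mm²).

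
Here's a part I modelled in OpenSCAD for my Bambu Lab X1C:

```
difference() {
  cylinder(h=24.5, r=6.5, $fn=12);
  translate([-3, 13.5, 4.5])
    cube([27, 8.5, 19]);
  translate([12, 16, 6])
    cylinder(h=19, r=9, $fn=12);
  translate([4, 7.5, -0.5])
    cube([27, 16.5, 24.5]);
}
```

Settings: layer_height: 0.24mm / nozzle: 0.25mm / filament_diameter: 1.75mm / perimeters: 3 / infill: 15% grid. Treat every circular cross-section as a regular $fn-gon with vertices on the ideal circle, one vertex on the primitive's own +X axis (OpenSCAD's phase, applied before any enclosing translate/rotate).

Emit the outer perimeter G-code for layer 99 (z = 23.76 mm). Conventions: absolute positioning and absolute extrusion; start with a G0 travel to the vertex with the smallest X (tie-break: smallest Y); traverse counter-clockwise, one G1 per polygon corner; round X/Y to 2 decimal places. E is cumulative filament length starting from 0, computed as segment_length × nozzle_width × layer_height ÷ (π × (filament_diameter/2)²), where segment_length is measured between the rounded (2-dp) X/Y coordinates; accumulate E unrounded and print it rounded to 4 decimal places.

G0 X-6.50 Y0.00 Z23.76
G1 X-5.63 Y-3.25 E0.0839
G1 X-3.25 Y-5.63 E0.1679
G1 X0.00 Y-6.50 E0.2518
G1 X3.25 Y-5.63 E0.3357
G1 X5.63 Y-3.25 E0.4197
G1 X6.50 Y0.00 E0.5036
G1 X5.63 Y3.25 E0.5876
G1 X3.25 Y5.63 E0.6715
G1 X0.00 Y6.50 E0.7554
G1 X-3.25 Y5.63 E0.8394
G1 X-5.63 Y3.25 E0.9233
G1 X-6.50 Y0.00 E1.0073

At z = 23.76 mm: the r=6.5 cylinder contributes a regular 12-gon of circumradius 6.5; the cube at (-3, 13.5) does not reach this height (z outside [4.5, 23.5]); the cylinder at (12, 16): section is a regular 12-gon, circumradius r=9; the cube at (4, 7.5) is present — its section is the full 27×16.5 rectangle; Taking the first minus the rest: starting from the r=6.5 cylinder, the r=9 cylinder at (12, 16) misses the remaining region (no effect); the 27×16.5 cube at (4, 7.5) misses the remaining region (no effect) — 1 connected region. The outline is a single polygon with 12 vertices. Extrusion per mm of travel: 0.25 × 0.24 / (π × 0.875²) = 0.024945. Accumulating E over each segment gives final E = 1.0073.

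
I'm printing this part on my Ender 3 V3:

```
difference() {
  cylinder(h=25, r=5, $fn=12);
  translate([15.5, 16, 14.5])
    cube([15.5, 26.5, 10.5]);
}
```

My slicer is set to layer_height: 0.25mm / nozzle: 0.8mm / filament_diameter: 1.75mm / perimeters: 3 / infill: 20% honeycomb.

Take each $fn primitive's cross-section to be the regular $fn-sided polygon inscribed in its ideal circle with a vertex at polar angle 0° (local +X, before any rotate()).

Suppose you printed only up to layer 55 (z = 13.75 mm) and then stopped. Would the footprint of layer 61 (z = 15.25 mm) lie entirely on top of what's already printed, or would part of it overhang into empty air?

entirely on top

Compare the two slices. At z = 13.75: the cylinder: section is a regular 12-gon, circumradius r=5 (area = (12/2)·5.000²·sin(360°/12) = 75.00 mm²); the cube at (15.5, 16) is not intersected at this z (z outside [14.5, 25]); Taking the first minus the rest: none of the subtracted shapes is present at this height, so the r=5 cylinder is unchanged — area = 75.00 mm². At z = 15.25: the r=5 cylinder contributes a regular 12-gon of circumradius 5 (area = (12/2)·5.000²·sin(360°/12) = 75.00 mm²); the 15.5×26.5 cube at (15.5, 16) contributes its full rectangle (area 410.75 mm²); Subtracting the remaining from the first: starting from the r=5 cylinder (75.00 mm²), the 15.5×26.5 cube at (15.5, 16) misses the remaining region (no effect) — area = 75.00 mm². Checking containment: the cross-section at z = 15.25 is a subset of the cross-section at z = 13.75.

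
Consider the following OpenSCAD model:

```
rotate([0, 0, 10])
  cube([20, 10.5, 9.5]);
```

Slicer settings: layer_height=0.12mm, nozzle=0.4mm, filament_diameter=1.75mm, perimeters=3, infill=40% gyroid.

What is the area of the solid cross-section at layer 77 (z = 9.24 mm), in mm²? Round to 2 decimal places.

210.00 mm²

At z = 9.24 mm: the cube (footprint 20×10.5) is included at this height (area 210.00 mm²); (rotated 10° about Z; rotation is an isometry so areas/perimeters/island counts are preserved). Overall, the cross-section is a single solid region. Net area = 210.00 mm².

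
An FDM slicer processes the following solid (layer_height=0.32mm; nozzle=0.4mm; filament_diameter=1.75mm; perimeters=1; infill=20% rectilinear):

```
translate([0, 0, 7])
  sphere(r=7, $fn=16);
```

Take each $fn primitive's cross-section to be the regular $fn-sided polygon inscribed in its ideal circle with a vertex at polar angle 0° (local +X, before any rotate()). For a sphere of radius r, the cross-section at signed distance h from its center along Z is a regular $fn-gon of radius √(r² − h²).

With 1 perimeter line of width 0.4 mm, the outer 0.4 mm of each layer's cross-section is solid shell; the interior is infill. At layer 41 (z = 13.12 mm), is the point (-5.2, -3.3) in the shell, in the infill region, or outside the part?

outside

At z = 13.12 mm: the sphere: section is a regular 16-gon, circumradius = √(r²−h²) = √(7²−6.12²) = 3.398. Overall, the cross-section is a single solid region. The nearest boundary edge runs (-3.14, -1.30)→(-2.40, -2.40); distance from the point to it = 2.82 mm. The point is not inside any of the regions above, so it lies outside the cross-section (2.82 mm from the nearest boundary).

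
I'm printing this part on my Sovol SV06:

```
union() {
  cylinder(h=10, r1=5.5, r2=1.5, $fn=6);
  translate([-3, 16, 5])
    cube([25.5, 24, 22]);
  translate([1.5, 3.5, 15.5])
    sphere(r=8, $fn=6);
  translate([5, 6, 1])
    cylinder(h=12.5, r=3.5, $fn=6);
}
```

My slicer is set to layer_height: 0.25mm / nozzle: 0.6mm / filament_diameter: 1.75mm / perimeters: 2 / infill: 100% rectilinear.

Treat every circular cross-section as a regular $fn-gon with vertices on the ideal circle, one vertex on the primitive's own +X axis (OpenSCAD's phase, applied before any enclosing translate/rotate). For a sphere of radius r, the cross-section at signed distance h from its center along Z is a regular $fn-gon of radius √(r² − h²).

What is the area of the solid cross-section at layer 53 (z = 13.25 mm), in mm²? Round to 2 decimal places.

At z = 13.25 mm: the cone is not intersected at this z (z outside [0, 10]); the 25.5×24 cube at (-3, 16) contributes its full rectangle (area 612.00 mm²); the r=8 sphere at (1.5, 3.5) slices to a regular 6-gon of circumradius 7.677 (√(r²−h²) with h=2.25 from center) (area = (6/2)·7.677²·sin(360°/6) = 153.12 mm²); the r=3.5 cylinder at (5, 6) gives a regular 6-gon of circumradius 3.5 (constant along its height) (area = (6/2)·3.500²·sin(360°/6) = 31.83 mm²); Combining (union): the regions partially overlap — summed areas 796.95 mm² minus the doubly-counted overlap 29.25 mm² gives 767.70 mm² — area = 767.70 mm². Overall, the cross-section has 2 separate islands. Net area = 767.70 mm².

767.70 mm²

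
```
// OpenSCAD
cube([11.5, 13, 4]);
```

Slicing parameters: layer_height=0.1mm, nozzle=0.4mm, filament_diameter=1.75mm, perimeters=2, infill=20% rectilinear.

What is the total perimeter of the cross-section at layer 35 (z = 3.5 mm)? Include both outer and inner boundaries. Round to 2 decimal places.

At z = 3.5 mm: the cube is present — its section is the full 11.5×13 rectangle (perimeter 49.00 mm). Overall, the cross-section is a single solid region. Total boundary length (outer) = 49.00 mm.

49.00 mm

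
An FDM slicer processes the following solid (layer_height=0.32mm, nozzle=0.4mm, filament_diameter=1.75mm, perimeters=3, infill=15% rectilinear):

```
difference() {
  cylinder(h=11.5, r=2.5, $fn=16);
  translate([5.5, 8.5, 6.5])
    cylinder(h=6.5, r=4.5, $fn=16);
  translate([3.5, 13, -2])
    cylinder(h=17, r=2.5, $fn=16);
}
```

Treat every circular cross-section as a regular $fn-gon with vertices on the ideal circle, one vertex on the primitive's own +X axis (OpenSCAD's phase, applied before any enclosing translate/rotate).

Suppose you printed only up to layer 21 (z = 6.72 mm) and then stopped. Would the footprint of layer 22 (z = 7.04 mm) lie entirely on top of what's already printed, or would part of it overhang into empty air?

entirely on top

Compare the two slices. At z = 6.72: the cylinder: section is a regular 16-gon, circumradius r=2.5 (area = (16/2)·2.500²·sin(360°/16) = 19.13 mm²); the r=4.5 cylinder at (5.5, 8.5) contributes a regular 16-gon of circumradius 4.5 (area = (16/2)·4.500²·sin(360°/16) = 61.99 mm²); the r=2.5 cylinder at (3.5, 13) gives a regular 16-gon of circumradius 2.5 (constant along its height) (area = (16/2)·2.500²·sin(360°/16) = 19.13 mm²); After the difference (first − rest): starting from the r=2.5 cylinder (19.13 mm²), the r=4.5 cylinder at (5.5, 8.5) misses the remaining region (no effect); the r=2.5 cylinder at (3.5, 13) misses the remaining region (no effect) — area = 19.13 mm². At z = 7.04: the cylinder: section is a regular 16-gon, circumradius r=2.5 (area = (16/2)·2.500²·sin(360°/16) = 19.13 mm²); the r=4.5 cylinder at (5.5, 8.5) contributes a regular 16-gon of circumradius 4.5 (area = (16/2)·4.500²·sin(360°/16) = 61.99 mm²); the cylinder at (3.5, 13): section is a regular 16-gon, circumradius r=2.5 (area = (16/2)·2.500²·sin(360°/16) = 19.13 mm²); Subtracting the remaining from the first: starting from the r=2.5 cylinder (19.13 mm²), the r=4.5 cylinder at (5.5, 8.5) misses the remaining region (no effect); the r=2.5 cylinder at (3.5, 13) misses the remaining region (no effect) — area = 19.13 mm². Checking containment: the cross-section at z = 7.04 is a subset of the cross-section at z = 6.72.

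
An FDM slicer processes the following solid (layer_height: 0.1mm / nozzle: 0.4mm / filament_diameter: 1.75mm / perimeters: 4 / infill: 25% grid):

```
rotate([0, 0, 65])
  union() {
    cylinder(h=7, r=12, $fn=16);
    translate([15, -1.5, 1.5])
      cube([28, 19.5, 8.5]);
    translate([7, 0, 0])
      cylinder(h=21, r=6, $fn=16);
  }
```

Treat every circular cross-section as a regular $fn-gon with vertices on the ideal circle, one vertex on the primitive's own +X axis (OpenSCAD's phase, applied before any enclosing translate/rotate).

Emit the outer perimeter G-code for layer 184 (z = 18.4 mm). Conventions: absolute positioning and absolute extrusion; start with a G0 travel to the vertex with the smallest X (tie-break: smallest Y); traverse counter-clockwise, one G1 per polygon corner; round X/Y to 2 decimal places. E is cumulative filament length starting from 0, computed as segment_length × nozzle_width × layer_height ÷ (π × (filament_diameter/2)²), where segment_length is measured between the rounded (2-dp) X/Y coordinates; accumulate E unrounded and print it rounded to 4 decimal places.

At z = 18.4 mm: the cylinder does not reach this height (z outside [0, 7]); the cube at (15, -1.5) is not intersected at this z (z outside [1.5, 10]); the cylinder at (7, 0): section is a regular 16-gon, circumradius r=6; Merging all regions: only the r=6 cylinder at (7, 0) is present, so the union is just that shape — 1 connected region; (whole slice rotated 65° about Z — lengths, areas and connectivity unchanged). The outline is a single polygon with 16 vertices. Extrusion per mm of travel: 0.4 × 0.1 / (π × 0.875²) = 0.016630. Accumulating E over each segment gives final E = 0.6230.

G0 X-3.04 Y6.61 Z18.40
G1 X-2.68 Y4.29 E0.0390
G1 X-1.47 Y2.29 E0.0779
G1 X0.42 Y0.91 E0.1168
G1 X2.70 Y0.35 E0.1559
G1 X5.01 Y0.71 E0.1948
G1 X7.01 Y1.92 E0.2336
G1 X8.40 Y3.81 E0.2726
G1 X8.95 Y6.08 E0.3115
G1 X8.60 Y8.40 E0.3505
G1 X7.38 Y10.40 E0.3895
G1 X5.49 Y11.78 E0.4284
G1 X3.22 Y12.34 E0.4673
G1 X0.91 Y11.98 E0.5061
G1 X-1.10 Y10.77 E0.5452
G1 X-2.48 Y8.88 E0.5841
G1 X-3.04 Y6.61 E0.6230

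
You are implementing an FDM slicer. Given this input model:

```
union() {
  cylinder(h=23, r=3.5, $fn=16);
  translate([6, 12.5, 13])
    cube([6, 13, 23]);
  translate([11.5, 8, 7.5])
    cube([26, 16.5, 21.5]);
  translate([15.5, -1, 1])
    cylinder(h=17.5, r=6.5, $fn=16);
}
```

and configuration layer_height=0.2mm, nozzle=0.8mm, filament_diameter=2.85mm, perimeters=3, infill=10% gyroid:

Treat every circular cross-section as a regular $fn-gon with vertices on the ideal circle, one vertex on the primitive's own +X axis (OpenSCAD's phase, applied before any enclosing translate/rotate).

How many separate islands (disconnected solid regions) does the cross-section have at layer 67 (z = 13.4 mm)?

At z = 13.4 mm: the r=3.5 cylinder gives a regular 16-gon of circumradius 3.5 (constant along its height); the cube at (6, 12.5) (footprint 6×13) is included at this height; the cube at (11.5, 8) is present — its section is the full 26×16.5 rectangle; the r=6.5 cylinder at (15.5, -1) gives a regular 16-gon of circumradius 6.5 (constant along its height); Merging all regions: the regions partially overlap (shared area 6.00 mm²), so overlapping operands fuse into one piece — 3 connected regions. Overall, the cross-section has 3 separate islands. Island count = 3.

3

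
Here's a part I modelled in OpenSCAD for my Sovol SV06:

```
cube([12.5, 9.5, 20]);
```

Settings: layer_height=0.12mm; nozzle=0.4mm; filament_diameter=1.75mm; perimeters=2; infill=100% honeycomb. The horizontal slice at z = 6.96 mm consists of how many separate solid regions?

1

At z = 6.96 mm: the cube (footprint 12.5×9.5) is included at this height. The result has 1 disconnected region.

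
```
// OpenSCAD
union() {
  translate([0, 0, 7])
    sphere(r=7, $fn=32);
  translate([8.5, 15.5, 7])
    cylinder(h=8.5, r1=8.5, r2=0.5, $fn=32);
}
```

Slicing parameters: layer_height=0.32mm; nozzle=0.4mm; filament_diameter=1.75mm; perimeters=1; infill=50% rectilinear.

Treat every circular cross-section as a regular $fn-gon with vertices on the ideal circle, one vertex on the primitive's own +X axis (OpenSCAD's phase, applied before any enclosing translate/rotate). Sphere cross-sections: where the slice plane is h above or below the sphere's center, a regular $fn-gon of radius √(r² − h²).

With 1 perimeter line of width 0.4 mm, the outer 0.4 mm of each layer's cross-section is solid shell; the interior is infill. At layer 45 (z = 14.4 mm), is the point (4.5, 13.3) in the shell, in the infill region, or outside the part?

At z = 14.4 mm: the sphere is absent (|z−center|=7.400 > r=7); the cone at (8.5, 15.5) (r1=8.5→r2=0.5) has section circumradius 1.535 here — a regular 32-gon; Combining (union): only the cone at (8.5, 15.5) is present, so the union is just that shape — 1 connected region. Overall, the cross-section is a single solid region. The nearest boundary edge runs (7.08, 14.91)→(7.22, 14.65); distance from the point to it = 3.04 mm. The point is not inside any of the regions above, so it lies outside the cross-section (3.04 mm from the nearest boundary).

outside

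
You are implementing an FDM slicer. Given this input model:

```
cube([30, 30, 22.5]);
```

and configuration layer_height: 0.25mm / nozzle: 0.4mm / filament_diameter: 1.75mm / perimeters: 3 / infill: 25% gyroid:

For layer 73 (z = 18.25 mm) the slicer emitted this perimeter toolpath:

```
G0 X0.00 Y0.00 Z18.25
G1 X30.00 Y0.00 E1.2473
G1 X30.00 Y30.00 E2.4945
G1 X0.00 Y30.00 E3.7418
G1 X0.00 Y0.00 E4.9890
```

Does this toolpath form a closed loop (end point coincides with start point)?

yes

Start point (G0): (0.00, 0.00). End point (last G1): the path returns to the start — closed.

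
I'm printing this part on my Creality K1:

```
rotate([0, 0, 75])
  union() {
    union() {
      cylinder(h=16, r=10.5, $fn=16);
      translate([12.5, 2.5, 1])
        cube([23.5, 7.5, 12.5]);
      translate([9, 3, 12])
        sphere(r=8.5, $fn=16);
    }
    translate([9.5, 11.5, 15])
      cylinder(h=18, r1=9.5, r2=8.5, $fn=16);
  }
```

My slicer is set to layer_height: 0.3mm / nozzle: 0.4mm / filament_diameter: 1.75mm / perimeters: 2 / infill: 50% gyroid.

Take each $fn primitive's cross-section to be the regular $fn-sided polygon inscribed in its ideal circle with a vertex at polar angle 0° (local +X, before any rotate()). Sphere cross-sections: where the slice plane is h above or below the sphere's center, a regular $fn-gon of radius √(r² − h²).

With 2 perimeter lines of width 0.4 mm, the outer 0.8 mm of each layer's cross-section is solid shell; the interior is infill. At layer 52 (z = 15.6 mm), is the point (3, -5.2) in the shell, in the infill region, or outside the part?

infill

At z = 15.6 mm: the r=10.5 cylinder gives a regular 16-gon of circumradius 10.5 (constant along its height); the cube at (12.5, 2.5) does not reach this height (z outside [1, 13.5]); the r=8.5 sphere at (9, 3) contributes a regular 16-gon of circumradius √(8.5²−3.6²) = 7.700; Taking the union: the regions partially overlap (shared area 89.09 mm²), so overlapping operands fuse into one piece — 1 connected region; the cone at (9.5, 11.5): at t=0.033 of its height the radius interpolates to r₁+(r₂−r₁)t = 9.467, giving a regular 16-gon of that circumradius; Merging all regions: the regions partially overlap (shared area 96.34 mm²), so overlapping operands fuse into one piece — 1 connected region; (rotated 75° about Z; rotation is an isometry so areas/perimeters/island counts are preserved). Overall, the cross-section is a single solid region. Undo the 75° rotation: the query point maps to (-4.246, -4.244) in the un-rotated model frame. The nearest boundary edge runs (-7.42, -7.42)→(-9.70, -4.02); distance from the point to it = 4.41 mm. The point is inside the cross-section and 4.41 mm from the nearest boundary — more than the 0.8 mm shell width (2 × 0.4), so it's in the infill interior.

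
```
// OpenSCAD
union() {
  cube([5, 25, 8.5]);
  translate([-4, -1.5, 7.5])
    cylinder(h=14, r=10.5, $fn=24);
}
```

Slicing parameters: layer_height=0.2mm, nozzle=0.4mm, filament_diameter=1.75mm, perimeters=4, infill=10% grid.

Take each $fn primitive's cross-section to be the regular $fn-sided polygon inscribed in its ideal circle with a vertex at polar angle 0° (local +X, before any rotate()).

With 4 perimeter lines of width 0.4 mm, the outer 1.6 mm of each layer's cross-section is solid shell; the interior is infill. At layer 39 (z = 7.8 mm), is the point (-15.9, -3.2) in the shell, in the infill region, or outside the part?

outside

At z = 7.8 mm: the cube is present — its section is the full 5×25 rectangle; the r=10.5 cylinder at (-4, -1.5) contributes a regular 24-gon of circumradius 10.5; Merging all regions: the regions partially overlap (shared area 32.23 mm²), so overlapping operands fuse into one piece — 1 connected region. Overall, the cross-section is a single solid region. The nearest boundary edge runs (-14.14, -4.22)→(-14.50, -1.50); distance from the point to it = 1.61 mm. The point is not inside any of the regions above, so it lies outside the cross-section (1.61 mm from the nearest boundary).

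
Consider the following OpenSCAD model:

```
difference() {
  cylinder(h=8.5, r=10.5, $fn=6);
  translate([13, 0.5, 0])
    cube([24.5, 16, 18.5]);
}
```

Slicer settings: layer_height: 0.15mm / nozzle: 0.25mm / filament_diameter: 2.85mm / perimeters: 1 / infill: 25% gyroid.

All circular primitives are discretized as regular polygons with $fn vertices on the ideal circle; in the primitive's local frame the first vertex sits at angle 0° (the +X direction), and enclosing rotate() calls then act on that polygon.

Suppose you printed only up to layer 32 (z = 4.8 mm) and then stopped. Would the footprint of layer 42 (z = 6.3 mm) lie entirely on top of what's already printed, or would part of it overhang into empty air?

Compare the two slices. At z = 4.8: the r=10.5 cylinder contributes a regular 6-gon of circumradius 10.5 (area = (6/2)·10.500²·sin(360°/6) = 286.44 mm²); the 24.5×16 cube at (13, 0.5) contributes its full rectangle (area 392.00 mm²); After the difference (first − rest): starting from the r=10.5 cylinder (286.44 mm²), the 24.5×16 cube at (13, 0.5) misses the remaining region (no effect) — area = 286.44 mm². At z = 6.3: the r=10.5 cylinder contributes a regular 6-gon of circumradius 10.5 (area = (6/2)·10.500²·sin(360°/6) = 286.44 mm²); the cube at (13, 0.5) is present — its section is the full 24.5×16 rectangle (area 392.00 mm²); Taking the first minus the rest: starting from the r=10.5 cylinder (286.44 mm²), the 24.5×16 cube at (13, 0.5) misses the remaining region (no effect) — area = 286.44 mm². Checking containment: the cross-section at z = 6.3 is a subset of the cross-section at z = 4.8.

entirely on top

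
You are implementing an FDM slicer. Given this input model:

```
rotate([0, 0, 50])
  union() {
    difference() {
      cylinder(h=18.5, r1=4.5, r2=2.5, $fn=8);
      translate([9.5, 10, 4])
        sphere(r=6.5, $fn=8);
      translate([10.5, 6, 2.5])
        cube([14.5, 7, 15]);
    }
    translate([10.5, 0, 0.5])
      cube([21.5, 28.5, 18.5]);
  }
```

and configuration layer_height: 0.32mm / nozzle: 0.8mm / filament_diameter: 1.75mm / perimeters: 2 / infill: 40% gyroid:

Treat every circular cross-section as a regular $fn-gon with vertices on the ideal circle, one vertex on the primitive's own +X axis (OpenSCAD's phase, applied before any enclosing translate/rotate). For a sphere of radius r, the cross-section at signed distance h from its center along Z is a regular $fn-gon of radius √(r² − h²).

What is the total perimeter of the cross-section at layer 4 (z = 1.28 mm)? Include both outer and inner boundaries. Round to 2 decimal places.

126.71 mm

At z = 1.28 mm: the cone (r1=4.5→r2=2.5) has section circumradius 4.362 here — a regular 8-gon (perimeter = 2·8·4.362·sin(180°/8) = 26.71 mm); the sphere at (9.5, 10): section is a regular 8-gon, circumradius = √(r²−h²) = √(6.5²−2.72²) = 5.904 (perimeter = 2·8·5.904·sin(180°/8) = 36.15 mm); the cube at (10.5, 6) is absent (z outside [2.5, 17.5]); Taking the first minus the rest: starting from the cone, the r=6.5 sphere at (9.5, 10) misses the remaining region (no effect) — boundary = 26.71 mm; the 21.5×28.5 cube at (10.5, 0) contributes its full rectangle (perimeter 100.00 mm); Merging all regions: the 2 present regions are separate (no shared area or edge), so areas and boundary lengths simply add and each stays a separate island — boundary = 126.71 mm; (whole slice rotated 50° about Z — lengths, areas and connectivity unchanged). Overall, the cross-section has 2 separate islands. Total boundary length (outer) = 126.71 mm.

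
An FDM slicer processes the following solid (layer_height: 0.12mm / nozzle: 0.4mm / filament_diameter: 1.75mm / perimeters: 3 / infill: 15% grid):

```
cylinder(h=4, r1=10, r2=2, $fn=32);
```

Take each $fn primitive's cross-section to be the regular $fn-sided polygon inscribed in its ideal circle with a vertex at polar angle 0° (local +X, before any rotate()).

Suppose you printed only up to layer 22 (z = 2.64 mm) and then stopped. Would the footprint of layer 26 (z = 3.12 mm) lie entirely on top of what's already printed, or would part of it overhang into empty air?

Compare the two slices. At z = 2.64: the cone contributes a regular 32-gon of circumradius 4.720 (interpolated between r1=10 and r2=2 at t=0.660) (area = (32/2)·4.720²·sin(360°/32) = 69.54 mm²). At z = 3.12: the cone contributes a regular 32-gon of circumradius 3.760 (interpolated between r1=10 and r2=2 at t=0.780) (area = (32/2)·3.760²·sin(360°/32) = 44.13 mm²). Checking containment: the cross-section at z = 3.12 is a subset of the cross-section at z = 2.64.

entirely on top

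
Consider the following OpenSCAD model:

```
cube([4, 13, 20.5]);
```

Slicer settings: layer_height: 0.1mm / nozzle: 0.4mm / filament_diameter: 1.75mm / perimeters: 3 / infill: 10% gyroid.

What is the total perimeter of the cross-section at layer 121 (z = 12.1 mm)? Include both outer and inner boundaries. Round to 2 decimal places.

34.00 mm

At z = 12.1 mm: the cube (footprint 4×13) is included at this height (perimeter 34.00 mm). Overall, the cross-section is a single solid region. Total boundary length (outer) = 34.00 mm.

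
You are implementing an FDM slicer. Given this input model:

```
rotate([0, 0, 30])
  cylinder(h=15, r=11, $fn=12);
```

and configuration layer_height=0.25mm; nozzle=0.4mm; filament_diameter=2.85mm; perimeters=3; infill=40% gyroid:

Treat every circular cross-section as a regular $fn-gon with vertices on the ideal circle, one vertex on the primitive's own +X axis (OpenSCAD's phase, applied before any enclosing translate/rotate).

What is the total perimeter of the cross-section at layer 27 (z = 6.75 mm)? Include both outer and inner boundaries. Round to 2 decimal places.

68.33 mm

At z = 6.75 mm: the r=11 cylinder gives a regular 12-gon of circumradius 11 (constant along its height) (perimeter = 2·12·11.000·sin(180°/12) = 68.33 mm); (rotated 30° about Z; rotation is an isometry so areas/perimeters/island counts are preserved). Overall, the cross-section is a single solid region. Total boundary length (outer) = 68.33 mm.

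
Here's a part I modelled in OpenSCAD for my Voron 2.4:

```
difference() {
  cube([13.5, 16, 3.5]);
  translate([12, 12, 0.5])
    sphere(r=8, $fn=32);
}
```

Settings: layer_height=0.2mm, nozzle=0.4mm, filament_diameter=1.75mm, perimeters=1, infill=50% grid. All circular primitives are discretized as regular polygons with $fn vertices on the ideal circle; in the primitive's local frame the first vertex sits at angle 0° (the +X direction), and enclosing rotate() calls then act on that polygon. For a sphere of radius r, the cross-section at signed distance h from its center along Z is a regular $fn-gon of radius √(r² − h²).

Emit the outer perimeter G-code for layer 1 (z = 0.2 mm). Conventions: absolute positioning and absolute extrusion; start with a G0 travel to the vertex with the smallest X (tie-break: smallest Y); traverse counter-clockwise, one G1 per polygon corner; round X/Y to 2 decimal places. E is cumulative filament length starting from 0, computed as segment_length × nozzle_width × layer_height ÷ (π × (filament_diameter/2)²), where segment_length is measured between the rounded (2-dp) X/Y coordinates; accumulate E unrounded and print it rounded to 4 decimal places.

At z = 0.2 mm: the cube (footprint 13.5×16) is included at this height; the r=8 sphere at (12, 12) contributes a regular 32-gon of circumradius √(8²−0.3²) = 7.994; After the difference (first − rest): starting from the 13.5×16 cube, the r=8 sphere at (12, 12) partially overlaps it — only the 98.23 mm² overlap (of its 199.49 mm²) is removed, clipping the outline — 1 connected region. The outline is a single polygon with 16 vertices. Extrusion per mm of travel: 0.4 × 0.2 / (π × 0.875²) = 0.033260. Accumulating E over each segment gives final E = 1.8964.

G0 X0.00 Y0.00 Z0.20
G1 X13.50 Y0.00 E0.4490
G1 X13.50 Y4.15 E0.5870
G1 X12.00 Y4.01 E0.6371
G1 X10.44 Y4.16 E0.6893
G1 X8.94 Y4.61 E0.7414
G1 X7.56 Y5.35 E0.7934
G1 X6.35 Y6.35 E0.8457
G1 X5.35 Y7.56 E0.8979
G1 X4.61 Y8.94 E0.9499
G1 X4.16 Y10.44 E1.0020
G1 X4.01 Y12.00 E1.0542
G1 X4.16 Y13.56 E1.1063
G1 X4.61 Y15.06 E1.1584
G1 X5.12 Y16.00 E1.1939
G1 X0.00 Y16.00 E1.3642
G1 X0.00 Y0.00 E1.8964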